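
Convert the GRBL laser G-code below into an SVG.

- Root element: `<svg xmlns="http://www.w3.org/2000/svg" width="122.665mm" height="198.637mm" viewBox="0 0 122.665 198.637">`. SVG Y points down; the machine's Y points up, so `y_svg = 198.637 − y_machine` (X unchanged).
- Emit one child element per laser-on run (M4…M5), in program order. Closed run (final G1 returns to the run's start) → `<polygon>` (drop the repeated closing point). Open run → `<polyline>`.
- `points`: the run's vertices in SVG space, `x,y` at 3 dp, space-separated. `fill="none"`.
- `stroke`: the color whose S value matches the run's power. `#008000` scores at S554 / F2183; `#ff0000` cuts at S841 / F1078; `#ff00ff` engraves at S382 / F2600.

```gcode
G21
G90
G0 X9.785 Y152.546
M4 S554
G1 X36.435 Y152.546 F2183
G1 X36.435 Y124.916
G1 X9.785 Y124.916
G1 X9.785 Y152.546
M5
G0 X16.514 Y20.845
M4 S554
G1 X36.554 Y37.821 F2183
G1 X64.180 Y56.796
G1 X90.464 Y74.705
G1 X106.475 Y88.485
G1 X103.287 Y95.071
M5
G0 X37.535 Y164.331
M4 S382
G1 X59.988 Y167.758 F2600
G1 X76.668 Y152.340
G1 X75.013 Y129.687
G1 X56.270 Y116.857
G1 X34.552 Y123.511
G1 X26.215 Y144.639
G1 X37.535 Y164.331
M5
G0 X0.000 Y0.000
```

Machine Y-up, SVG Y-down with viewBox height 198.637, so y_svg = 198.637 − y_machine; X carries over.

Run 1: power S554 maps to stroke `#008000` (score). The run returns to its start, so emit a `<polygon>` with points (Y-flipped): 9.785,46.091 36.435,46.091 36.435,73.721 9.785,73.721.

Run 2: power S554 maps to stroke `#008000` (score). The run is open, so emit a `<polyline>` with points (Y-flipped): 16.514,177.792 36.554,160.816 64.180,141.841 90.464,123.932 106.475,110.152 103.287,103.566.

Run 3: the run's S382 means `#ff00ff` (engrave). The run returns to its start, so emit a `<polygon>` with points (Y-flipped): 37.535,34.306 59.988,30.879 76.668,46.297 75.013,68.950 56.270,81.780 34.552,75.126 26.215,53.998.

<svg xmlns="http://www.w3.org/2000/svg" width="122.665mm" height="198.637mm" viewBox="0 0 122.665 198.637">
  <polygon points="9.785,46.091 36.435,46.091 36.435,73.721 9.785,73.721" fill="none" stroke="#008000"/>
  <polyline points="16.514,177.792 36.554,160.816 64.180,141.841 90.464,123.932 106.475,110.152 103.287,103.566" fill="none" stroke="#008000"/>
  <polygon points="37.535,34.306 59.988,30.879 76.668,46.297 75.013,68.950 56.270,81.780 34.552,75.126 26.215,53.998" fill="none" stroke="#ff00ff"/>
</svg>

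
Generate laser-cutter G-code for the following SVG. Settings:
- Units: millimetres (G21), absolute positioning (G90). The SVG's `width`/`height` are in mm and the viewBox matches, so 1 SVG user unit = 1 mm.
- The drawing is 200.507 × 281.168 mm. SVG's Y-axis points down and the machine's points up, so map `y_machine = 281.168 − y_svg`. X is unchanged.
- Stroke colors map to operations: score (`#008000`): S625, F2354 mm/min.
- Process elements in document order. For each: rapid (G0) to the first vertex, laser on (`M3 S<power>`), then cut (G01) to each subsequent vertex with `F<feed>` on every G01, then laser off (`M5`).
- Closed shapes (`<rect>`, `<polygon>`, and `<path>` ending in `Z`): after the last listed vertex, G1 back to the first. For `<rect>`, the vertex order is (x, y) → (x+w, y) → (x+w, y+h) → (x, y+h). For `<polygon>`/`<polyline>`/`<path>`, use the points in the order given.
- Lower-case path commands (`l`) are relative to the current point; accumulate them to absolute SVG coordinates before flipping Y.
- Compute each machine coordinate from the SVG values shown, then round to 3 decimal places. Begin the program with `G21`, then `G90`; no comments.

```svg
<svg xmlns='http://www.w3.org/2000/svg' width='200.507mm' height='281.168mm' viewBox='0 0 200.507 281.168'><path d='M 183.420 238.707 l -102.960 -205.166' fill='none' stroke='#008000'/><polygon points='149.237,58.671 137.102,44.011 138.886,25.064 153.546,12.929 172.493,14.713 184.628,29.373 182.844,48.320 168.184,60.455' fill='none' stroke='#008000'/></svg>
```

G21
G90
G0 X183.420 Y42.461
M3 S625
G01 X80.460 Y247.627 F2354
M5
G0 X149.237 Y222.497
M3 S625
G01 X137.102 Y237.157 F2354
G01 X138.886 Y256.104 F2354
G01 X153.546 Y268.239 F2354
G01 X172.493 Y266.455 F2354
G01 X184.628 Y251.795 F2354
G01 X182.844 Y232.848 F2354
G01 X168.184 Y220.713 F2354
G01 X149.237 Y222.497 F2354
M5

1 u = 1 mm; y_m = 281.168 − y.

[1] `<path>` line segment, #008000→score S625 F2354: (183.420,42.461) → (80.460,247.627)

[2] `<polygon>` regular polygon, #008000→score S625 F2354: (149.237,222.497) → (137.102,237.157) → (138.886,256.104) → (153.546,268.239) → (172.493,266.455) → (184.628,251.795) → (182.844,232.848) → (168.184,220.713) → (149.237,222.497) (closed)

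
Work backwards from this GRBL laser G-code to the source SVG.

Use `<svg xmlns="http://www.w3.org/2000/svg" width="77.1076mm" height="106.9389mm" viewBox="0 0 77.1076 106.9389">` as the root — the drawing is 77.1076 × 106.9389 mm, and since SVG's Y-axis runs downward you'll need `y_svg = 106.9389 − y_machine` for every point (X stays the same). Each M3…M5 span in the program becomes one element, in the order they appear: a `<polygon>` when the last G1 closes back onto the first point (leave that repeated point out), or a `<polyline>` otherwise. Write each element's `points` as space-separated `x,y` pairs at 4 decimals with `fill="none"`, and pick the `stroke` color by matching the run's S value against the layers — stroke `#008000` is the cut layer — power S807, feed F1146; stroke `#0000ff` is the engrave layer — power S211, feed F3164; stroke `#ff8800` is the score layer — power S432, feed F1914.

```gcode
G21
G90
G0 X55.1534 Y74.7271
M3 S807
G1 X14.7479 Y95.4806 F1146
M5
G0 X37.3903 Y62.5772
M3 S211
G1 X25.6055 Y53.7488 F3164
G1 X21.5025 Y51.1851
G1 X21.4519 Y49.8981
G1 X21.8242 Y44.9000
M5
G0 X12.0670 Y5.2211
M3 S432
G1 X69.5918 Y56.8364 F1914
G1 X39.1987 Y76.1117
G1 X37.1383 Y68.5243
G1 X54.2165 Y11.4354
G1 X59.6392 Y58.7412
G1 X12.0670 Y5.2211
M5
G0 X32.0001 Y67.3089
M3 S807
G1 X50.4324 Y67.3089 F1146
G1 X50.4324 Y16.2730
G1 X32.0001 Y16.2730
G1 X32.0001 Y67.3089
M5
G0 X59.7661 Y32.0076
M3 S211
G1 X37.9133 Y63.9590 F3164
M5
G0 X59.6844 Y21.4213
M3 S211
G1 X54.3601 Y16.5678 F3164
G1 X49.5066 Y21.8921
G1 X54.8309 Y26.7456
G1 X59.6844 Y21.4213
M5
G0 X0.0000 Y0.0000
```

<svg xmlns="http://www.w3.org/2000/svg" width="77.1076mm" height="106.9389mm" viewBox="0 0 77.1076 106.9389">
  <polyline points="55.1534,32.2118 14.7479,11.4583" fill="none" stroke="#008000"/>
  <polyline points="37.3903,44.3617 25.6055,53.1901 21.5025,55.7538 21.4519,57.0408 21.8242,62.0389" fill="none" stroke="#0000ff"/>
  <polygon points="12.0670,101.7178 69.5918,50.1025 39.1987,30.8272 37.1383,38.4146 54.2165,95.5035 59.6392,48.1977" fill="none" stroke="#ff8800"/>
  <polygon points="32.0001,39.6300 50.4324,39.6300 50.4324,90.6659 32.0001,90.6659" fill="none" stroke="#008000"/>
  <polyline points="59.7661,74.9313 37.9133,42.9799" fill="none" stroke="#0000ff"/>
  <polygon points="59.6844,85.5176 54.3601,90.3711 49.5066,85.0468 54.8309,80.1933" fill="none" stroke="#0000ff"/>
</svg>

y_svg = 106.9389 − y_m.

[1] S807→`#008000` (cut); open run; points: 55.1534,32.2118 14.7479,11.4583

[2] S211→`#0000ff` (engrave); open run; points: 37.3903,44.3617 25.6055,53.1901 21.5025,55.7538 21.4519,57.0408 21.8242,62.0389

[3] S432→`#ff8800` (score); closed run; points: 12.0670,101.7178 69.5918,50.1025 39.1987,30.8272 37.1383,38.4146 54.2165,95.5035 59.6392,48.1977

[4] S807→`#008000` (cut); closed run; points: 32.0001,39.6300 50.4324,39.6300 50.4324,90.6659 32.0001,90.6659

[5] S211→`#0000ff` (engrave); open run; points: 59.7661,74.9313 37.9133,42.9799

[6] S211→`#0000ff` (engrave); closed run; points: 59.6844,85.5176 54.3601,90.3711 49.5066,85.0468 54.8309,80.1933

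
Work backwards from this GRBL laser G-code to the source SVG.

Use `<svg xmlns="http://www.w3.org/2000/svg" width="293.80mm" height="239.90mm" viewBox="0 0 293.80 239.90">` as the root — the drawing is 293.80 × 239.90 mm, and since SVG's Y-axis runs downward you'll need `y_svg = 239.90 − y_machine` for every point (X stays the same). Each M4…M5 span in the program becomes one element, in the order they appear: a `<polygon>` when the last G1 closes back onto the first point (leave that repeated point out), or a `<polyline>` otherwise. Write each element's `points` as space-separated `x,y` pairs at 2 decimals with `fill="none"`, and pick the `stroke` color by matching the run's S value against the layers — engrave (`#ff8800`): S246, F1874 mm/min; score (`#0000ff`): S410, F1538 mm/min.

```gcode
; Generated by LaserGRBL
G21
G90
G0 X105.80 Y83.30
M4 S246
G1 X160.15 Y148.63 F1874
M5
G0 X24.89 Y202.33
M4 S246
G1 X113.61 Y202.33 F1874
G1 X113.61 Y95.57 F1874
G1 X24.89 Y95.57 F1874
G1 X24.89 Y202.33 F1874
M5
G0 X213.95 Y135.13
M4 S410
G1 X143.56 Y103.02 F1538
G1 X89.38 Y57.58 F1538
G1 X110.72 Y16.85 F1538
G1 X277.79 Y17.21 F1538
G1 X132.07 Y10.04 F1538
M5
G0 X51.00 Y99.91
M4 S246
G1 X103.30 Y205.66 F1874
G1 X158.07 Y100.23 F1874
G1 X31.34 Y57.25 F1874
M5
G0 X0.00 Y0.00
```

Each laser-on run becomes one SVG element. Flip Y back into SVG space with y_svg = 239.90 − y_machine.

Run 1: power S246 maps to stroke `#ff8800` (engrave). The run is open, so emit a `<polyline>` with points (Y-flipped): 105.80,156.60 160.15,91.27.

Run 2: S246 ⇒ engrave layer `#ff8800`. The run returns to its start, so emit a `<polygon>` with points (Y-flipped): 24.89,37.57 113.61,37.57 113.61,144.33 24.89,144.33.

Run 3: S410 ⇒ score layer `#0000ff`. The run is open, so emit a `<polyline>` with points (Y-flipped): 213.95,104.77 143.56,136.88 89.38,182.32 110.72,223.05 277.79,222.69 132.07,229.86.

Run 4: S246 ⇒ engrave layer `#ff8800`. The run is open, so emit a `<polyline>` with points (Y-flipped): 51.00,139.99 103.30,34.24 158.07,139.67 31.34,182.65.

<svg xmlns="http://www.w3.org/2000/svg" width="293.80mm" height="239.90mm" viewBox="0 0 293.80 239.90">
  <polyline points="105.80,156.60 160.15,91.27" fill="none" stroke="#ff8800"/>
  <polygon points="24.89,37.57 113.61,37.57 113.61,144.33 24.89,144.33" fill="none" stroke="#ff8800"/>
  <polyline points="213.95,104.77 143.56,136.88 89.38,182.32 110.72,223.05 277.79,222.69 132.07,229.86" fill="none" stroke="#0000ff"/>
  <polyline points="51.00,139.99 103.30,34.24 158.07,139.67 31.34,182.65" fill="none" stroke="#ff8800"/>
</svg>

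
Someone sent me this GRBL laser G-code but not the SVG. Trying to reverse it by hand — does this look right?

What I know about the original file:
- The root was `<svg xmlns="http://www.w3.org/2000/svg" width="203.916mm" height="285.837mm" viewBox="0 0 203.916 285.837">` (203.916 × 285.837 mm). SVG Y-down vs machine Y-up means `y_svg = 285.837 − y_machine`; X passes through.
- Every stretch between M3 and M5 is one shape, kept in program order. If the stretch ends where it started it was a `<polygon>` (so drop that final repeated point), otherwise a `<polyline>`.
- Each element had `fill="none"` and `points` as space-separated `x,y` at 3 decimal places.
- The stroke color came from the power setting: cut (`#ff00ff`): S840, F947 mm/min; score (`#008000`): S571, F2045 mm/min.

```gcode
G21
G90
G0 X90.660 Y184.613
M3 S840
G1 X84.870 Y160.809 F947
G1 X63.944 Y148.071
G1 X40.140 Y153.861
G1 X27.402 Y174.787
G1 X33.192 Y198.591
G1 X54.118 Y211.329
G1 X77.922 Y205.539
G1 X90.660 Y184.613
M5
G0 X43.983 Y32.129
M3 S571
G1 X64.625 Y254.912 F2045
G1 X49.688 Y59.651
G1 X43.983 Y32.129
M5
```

<svg xmlns="http://www.w3.org/2000/svg" width="203.916mm" height="285.837mm" viewBox="0 0 203.916 285.837">
  <polygon points="90.660,101.224 84.870,125.028 63.944,137.766 40.140,131.976 27.402,111.050 33.192,87.246 54.118,74.508 77.922,80.298" fill="none" stroke="#ff00ff"/>
  <polygon points="43.983,253.708 64.625,30.925 49.688,226.186" fill="none" stroke="#008000"/>
</svg>

Machine Y-up, SVG Y-down with viewBox height 285.837, so y_svg = 285.837 − y_machine; X carries over.

Run 1: S840 ⇒ cut layer `#ff00ff`. The run returns to its start, so emit a `<polygon>` with points (Y-flipped): 90.660,101.224 84.870,125.028 63.944,137.766 40.140,131.976 27.402,111.050 33.192,87.246 54.118,74.508 77.922,80.298.

Run 2: S571 ⇒ score layer `#008000`. The run returns to its start, so emit a `<polygon>` with points (Y-flipped): 43.983,253.708 64.625,30.925 49.688,226.186.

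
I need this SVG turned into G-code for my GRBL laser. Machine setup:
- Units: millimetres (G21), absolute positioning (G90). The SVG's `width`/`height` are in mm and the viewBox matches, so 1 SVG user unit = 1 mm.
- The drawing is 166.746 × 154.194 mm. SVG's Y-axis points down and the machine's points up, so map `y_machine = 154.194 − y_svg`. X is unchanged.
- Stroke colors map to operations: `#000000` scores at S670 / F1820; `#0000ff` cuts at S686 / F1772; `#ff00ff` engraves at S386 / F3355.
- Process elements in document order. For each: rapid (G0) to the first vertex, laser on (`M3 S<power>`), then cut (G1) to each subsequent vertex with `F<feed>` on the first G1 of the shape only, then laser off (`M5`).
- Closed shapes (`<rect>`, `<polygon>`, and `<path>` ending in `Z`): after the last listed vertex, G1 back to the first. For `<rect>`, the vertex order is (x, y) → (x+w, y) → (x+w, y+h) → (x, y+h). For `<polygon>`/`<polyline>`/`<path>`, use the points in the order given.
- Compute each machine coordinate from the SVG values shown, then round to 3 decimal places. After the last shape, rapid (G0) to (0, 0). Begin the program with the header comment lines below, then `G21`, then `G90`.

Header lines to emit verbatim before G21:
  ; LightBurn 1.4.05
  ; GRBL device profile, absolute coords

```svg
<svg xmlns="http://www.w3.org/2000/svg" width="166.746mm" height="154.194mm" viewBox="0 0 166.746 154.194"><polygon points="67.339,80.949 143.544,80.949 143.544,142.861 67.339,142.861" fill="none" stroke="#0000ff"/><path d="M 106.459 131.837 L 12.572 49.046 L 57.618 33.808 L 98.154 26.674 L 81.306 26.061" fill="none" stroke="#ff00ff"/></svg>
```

viewBox `0 0 166.746 154.194` with mm width/height → 1 unit = 1 mm. Flip: y_m = 154.194 − y_svg.

**Shape 1** — `<polygon>` rectangle, stroke `#0000ff` → cut (S686, F1772). Machine vertices: (67.339,73.245) → (143.544,73.245) → (143.544,11.333) → (67.339,11.333) → (67.339,73.245). Closed: final G1 returns to the first vertex.

**Shape 2** — `<path>` open polyline, stroke `#ff00ff` → engrave (S386, F3355). Machine vertices: (106.459,22.357) → (12.572,105.148) → (57.618,120.386) → (98.154,127.520) → (81.306,128.133). Open path.

; LightBurn 1.4.05
; GRBL device profile, absolute coords
G21
G90
G0 X67.339 Y73.245
M3 S686
G1 X143.544 Y73.245 F1772
G1 X143.544 Y11.333
G1 X67.339 Y11.333
G1 X67.339 Y73.245
M5
G0 X106.459 Y22.357
M3 S386
G1 X12.572 Y105.148 F3355
G1 X57.618 Y120.386
G1 X98.154 Y127.520
G1 X81.306 Y128.133
M5
G0 X0.000 Y0.000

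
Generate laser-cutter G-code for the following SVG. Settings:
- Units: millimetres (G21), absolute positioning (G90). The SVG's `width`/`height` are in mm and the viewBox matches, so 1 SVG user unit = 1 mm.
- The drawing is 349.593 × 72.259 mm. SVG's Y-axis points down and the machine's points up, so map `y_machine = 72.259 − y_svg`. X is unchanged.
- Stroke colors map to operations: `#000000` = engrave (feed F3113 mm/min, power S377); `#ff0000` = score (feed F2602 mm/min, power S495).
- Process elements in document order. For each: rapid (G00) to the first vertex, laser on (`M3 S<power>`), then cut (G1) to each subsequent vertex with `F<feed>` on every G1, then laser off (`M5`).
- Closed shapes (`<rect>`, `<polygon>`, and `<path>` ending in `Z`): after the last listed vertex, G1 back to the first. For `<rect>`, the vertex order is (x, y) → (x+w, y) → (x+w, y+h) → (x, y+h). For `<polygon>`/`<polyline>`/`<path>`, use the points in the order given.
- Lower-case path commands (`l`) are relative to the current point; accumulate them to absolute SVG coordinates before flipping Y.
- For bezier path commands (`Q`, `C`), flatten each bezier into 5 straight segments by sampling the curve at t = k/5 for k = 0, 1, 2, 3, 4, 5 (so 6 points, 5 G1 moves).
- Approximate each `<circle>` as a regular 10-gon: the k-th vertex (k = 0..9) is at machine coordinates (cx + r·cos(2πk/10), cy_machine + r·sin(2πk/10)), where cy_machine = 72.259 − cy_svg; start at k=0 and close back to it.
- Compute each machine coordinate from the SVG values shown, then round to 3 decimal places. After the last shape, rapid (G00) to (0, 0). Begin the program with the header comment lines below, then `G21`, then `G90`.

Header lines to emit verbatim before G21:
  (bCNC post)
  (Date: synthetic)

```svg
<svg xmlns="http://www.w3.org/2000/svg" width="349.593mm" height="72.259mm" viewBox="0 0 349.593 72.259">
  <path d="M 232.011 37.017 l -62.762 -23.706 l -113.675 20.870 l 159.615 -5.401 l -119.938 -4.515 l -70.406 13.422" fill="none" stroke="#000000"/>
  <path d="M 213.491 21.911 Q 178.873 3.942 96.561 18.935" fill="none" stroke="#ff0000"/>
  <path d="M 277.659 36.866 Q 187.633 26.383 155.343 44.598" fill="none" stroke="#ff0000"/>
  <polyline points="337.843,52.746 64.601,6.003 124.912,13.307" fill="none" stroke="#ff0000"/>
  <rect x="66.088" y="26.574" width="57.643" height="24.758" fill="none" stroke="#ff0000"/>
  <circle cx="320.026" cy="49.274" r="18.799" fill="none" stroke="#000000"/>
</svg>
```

(bCNC post)
(Date: synthetic)
G21
G90
G00 X232.011 Y35.242
M3 S377
G1 X169.249 Y58.948 F3113
G1 X55.574 Y38.078 F3113
G1 X215.189 Y43.479 F3113
G1 X95.251 Y47.994 F3113
G1 X24.845 Y34.572 F3113
M5
G00 X213.491 Y50.348
M3 S495
G1 X197.736 Y56.217 F2602
G1 X178.166 Y59.449 F2602
G1 X154.780 Y60.044 F2602
G1 X127.578 Y58.003 F2602
G1 X96.561 Y53.324 F2602
M5
G00 X277.659 Y35.393
M3 S495
G1 X243.958 Y38.438 F2602
G1 X214.876 Y39.188 F2602
G1 X190.413 Y37.641 F2602
G1 X170.568 Y33.799 F2602
G1 X155.343 Y27.661 F2602
M5
G00 X337.843 Y19.513
M3 S495
G1 X64.601 Y66.256 F2602
G1 X124.912 Y58.952 F2602
M5
G00 X66.088 Y45.685
M3 S495
G1 X123.731 Y45.685 F2602
G1 X123.731 Y20.927 F2602
G1 X66.088 Y20.927 F2602
G1 X66.088 Y45.685 F2602
M5
G00 X338.825 Y22.985
M3 S377
G1 X335.235 Y34.035 F3113
G1 X325.835 Y40.864 F3113
G1 X314.217 Y40.864 F3113
G1 X304.817 Y34.035 F3113
G1 X301.227 Y22.985 F3113
G1 X304.817 Y11.935 F3113
G1 X314.217 Y5.106 F3113
G1 X325.835 Y5.106 F3113
G1 X335.235 Y11.935 F3113
G1 X338.825 Y22.985 F3113
M5
G00 X0.000 Y0.000

Since the viewBox matches the mm dimensions, user units are millimetres directly. The only transform is the Y-flip y_m = 72.259 − y_svg.

Shape 1 is a open polyline drawn with `<path>`. Its stroke #000000 means engrave at S377, F3113. After flipping Y the toolpath is (232.011,35.242) → (169.249,58.948) → (55.574,38.078) → (215.189,43.479) → (95.251,47.994) → (24.845,34.572).

Shape 2 is a quadratic bezier drawn with `<path>`. Its stroke #ff0000 means score at S495, F2602. After flipping Y the toolpath is (213.491,50.348) → (197.736,56.217) → (178.166,59.449) → (154.780,60.044) → (127.578,58.003) → (96.561,53.324).

Shape 3 is a quadratic bezier drawn with `<path>`. Its stroke #ff0000 means score at S495, F2602. After flipping Y the toolpath is (277.659,35.393) → (243.958,38.438) → (214.876,39.188) → (190.413,37.641) → (170.568,33.799) → (155.343,27.661).

Shape 4 is a open polyline drawn with `<polyline>`. Its stroke #ff0000 means score at S495, F2602. After flipping Y the toolpath is (337.843,19.513) → (64.601,66.256) → (124.912,58.952).

Shape 5 is a rectangle drawn with `<rect>`. Its stroke #ff0000 means score at S495, F2602. After flipping Y the toolpath is (66.088,45.685) → (123.731,45.685) → (123.731,20.927) → (66.088,20.927) → (66.088,45.685), returning to the start.

Shape 6 is a circle drawn with `<circle>`. Its stroke #000000 means engrave at S377, F3113. After flipping Y the toolpath is (338.825,22.985) → (335.235,34.035) → (325.835,40.864) → (314.217,40.864) → (304.817,34.035) → (301.227,22.985) → (304.817,11.935) → (314.217,5.106) → (325.835,5.106) → (335.235,11.935) → (338.825,22.985), returning to the start.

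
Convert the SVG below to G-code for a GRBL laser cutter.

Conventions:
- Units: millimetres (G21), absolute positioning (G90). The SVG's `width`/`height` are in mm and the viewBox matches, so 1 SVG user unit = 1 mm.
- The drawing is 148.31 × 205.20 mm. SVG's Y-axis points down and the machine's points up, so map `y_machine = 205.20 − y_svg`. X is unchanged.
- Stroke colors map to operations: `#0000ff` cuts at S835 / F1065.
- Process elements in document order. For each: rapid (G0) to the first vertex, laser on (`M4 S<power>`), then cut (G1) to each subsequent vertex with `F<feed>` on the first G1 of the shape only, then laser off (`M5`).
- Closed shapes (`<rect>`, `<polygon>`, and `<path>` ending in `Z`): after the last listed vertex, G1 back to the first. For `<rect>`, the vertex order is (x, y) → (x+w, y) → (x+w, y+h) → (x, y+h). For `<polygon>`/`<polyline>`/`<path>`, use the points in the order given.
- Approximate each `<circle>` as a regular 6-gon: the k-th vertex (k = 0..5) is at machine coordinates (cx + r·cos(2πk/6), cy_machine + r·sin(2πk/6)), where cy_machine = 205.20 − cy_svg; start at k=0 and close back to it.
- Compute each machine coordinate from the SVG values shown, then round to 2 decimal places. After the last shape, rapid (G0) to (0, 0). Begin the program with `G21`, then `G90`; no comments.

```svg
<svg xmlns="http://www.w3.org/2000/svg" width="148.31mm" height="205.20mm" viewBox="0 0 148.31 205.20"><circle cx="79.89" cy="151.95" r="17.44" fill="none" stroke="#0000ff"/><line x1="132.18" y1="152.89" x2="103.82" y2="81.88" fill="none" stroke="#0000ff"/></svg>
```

G21
G90
G0 X97.33 Y53.25
M4 S835
G1 X88.61 Y68.35 F1065
G1 X71.17 Y68.35
G1 X62.45 Y53.25
G1 X71.17 Y38.15
G1 X88.61 Y38.15
G1 X97.33 Y53.25
M5
G0 X132.18 Y52.31
M4 S835
G1 X103.82 Y123.32 F1065
M5
G0 X0.00 Y0.00

Since the viewBox matches the mm dimensions, user units are millimetres directly. The only transform is the Y-flip y_m = 205.20 − y_svg.

Shape 1 is a circle drawn with `<circle>`. Its stroke #0000ff means cut at S835, F1065. After flipping Y the toolpath is (97.33,53.25) → (88.61,68.35) → (71.17,68.35) → (62.45,53.25) → (71.17,38.15) → (88.61,38.15) → (97.33,53.25), returning to the start.

Shape 2 is a line segment drawn with `<line>`. Its stroke #0000ff means cut at S835, F1065. After flipping Y the toolpath is (132.18,52.31) → (103.82,123.32).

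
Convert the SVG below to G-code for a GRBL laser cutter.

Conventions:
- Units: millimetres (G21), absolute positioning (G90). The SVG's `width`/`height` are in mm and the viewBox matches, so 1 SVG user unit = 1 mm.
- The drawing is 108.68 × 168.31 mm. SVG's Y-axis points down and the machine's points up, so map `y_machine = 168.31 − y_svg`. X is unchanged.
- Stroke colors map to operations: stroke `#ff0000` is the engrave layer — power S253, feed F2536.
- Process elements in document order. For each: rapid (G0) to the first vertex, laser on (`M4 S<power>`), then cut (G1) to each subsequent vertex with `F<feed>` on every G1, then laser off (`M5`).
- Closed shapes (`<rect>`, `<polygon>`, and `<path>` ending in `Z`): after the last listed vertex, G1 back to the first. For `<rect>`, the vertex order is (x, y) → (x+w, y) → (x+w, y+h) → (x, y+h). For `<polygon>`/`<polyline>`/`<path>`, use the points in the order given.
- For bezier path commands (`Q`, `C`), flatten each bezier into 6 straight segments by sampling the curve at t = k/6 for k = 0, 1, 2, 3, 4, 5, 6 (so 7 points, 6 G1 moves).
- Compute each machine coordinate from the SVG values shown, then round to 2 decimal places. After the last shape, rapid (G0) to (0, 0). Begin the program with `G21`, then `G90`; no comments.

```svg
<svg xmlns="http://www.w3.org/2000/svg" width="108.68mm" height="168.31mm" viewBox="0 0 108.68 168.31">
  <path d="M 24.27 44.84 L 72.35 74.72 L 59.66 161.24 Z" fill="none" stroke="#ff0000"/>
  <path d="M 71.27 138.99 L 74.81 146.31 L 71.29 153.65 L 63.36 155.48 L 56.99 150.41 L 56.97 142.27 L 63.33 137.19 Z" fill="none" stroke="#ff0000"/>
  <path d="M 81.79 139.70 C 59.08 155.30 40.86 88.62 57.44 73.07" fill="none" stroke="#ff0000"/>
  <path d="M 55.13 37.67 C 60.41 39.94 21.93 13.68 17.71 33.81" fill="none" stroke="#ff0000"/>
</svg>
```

G21
G90
G0 X24.27 Y123.47
M4 S253
G1 X72.35 Y93.59 F2536
G1 X59.66 Y7.07 F2536
G1 X24.27 Y123.47 F2536
M5
G0 X71.27 Y29.32
M4 S253
G1 X74.81 Y22.00 F2536
G1 X71.29 Y14.66 F2536
G1 X63.36 Y12.83 F2536
G1 X56.99 Y17.90 F2536
G1 X56.97 Y26.04 F2536
G1 X63.33 Y31.12 F2536
G1 X71.27 Y29.32 F2536
M5
G0 X81.79 Y28.61
M4 S253
G1 X70.95 Y27.05 F2536
G1 X61.70 Y35.50 F2536
G1 X54.88 Y50.24 F2536
G1 X51.34 Y67.59 F2536
G1 X51.91 Y83.82 F2536
G1 X57.44 Y95.24 F2536
M5
G0 X55.13 Y130.64
M4 S253
G1 X54.48 Y131.54 F2536
G1 X48.71 Y135.11 F2536
G1 X39.98 Y139.27 F2536
G1 X30.46 Y141.94 F2536
G1 X22.31 Y141.05 F2536
G1 X17.71 Y134.50 F2536
M5
G0 X0.00 Y0.00

1 u = 1 mm; y_m = 168.31 − y.

[1] `<path>` closed polygon, #ff0000→engrave S253 F2536: (24.27,123.47) → (72.35,93.59) → (59.66,7.07) → (24.27,123.47) (closed)

[2] `<path>` regular polygon, #ff0000→engrave S253 F2536: (71.27,29.32) → (74.81,22.00) → (71.29,14.66) → (63.36,12.83) → (56.99,17.90) → (56.97,26.04) → (63.33,31.12) → (71.27,29.32) (closed)

[3] `<path>` cubic bezier, #ff0000→engrave S253 F2536: (81.79,28.61) → (70.95,27.05) → (61.70,35.50) → (54.88,50.24) → (51.34,67.59) → (51.91,83.82) → (57.44,95.24)

[4] `<path>` cubic bezier, #ff0000→engrave S253 F2536: (55.13,130.64) → (54.48,131.54) → (48.71,135.11) → (39.98,139.27) → (30.46,141.94) → (22.31,141.05) → (17.71,134.50)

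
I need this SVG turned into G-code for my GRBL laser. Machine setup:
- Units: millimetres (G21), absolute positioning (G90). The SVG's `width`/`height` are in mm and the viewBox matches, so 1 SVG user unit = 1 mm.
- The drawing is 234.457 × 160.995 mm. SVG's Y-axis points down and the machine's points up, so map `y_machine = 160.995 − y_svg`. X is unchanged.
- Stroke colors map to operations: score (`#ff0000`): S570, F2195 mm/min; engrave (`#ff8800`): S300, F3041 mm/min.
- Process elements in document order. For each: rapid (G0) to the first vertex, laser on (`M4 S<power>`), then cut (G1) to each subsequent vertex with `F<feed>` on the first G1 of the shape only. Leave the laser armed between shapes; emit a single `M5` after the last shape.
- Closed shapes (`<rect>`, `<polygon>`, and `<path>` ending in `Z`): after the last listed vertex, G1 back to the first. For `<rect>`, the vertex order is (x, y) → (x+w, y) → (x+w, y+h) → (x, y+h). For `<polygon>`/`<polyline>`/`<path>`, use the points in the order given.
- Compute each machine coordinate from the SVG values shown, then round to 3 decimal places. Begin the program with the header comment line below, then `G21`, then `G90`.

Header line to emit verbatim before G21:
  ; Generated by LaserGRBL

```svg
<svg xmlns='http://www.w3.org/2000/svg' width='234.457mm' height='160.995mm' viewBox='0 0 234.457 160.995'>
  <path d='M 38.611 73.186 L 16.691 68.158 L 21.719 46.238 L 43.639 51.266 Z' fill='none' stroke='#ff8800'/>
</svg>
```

1 u = 1 mm; y_m = 160.995 − y.

[1] `<path>` regular polygon, #ff8800→engrave S300 F3041: (38.611,87.809) → (16.691,92.837) → (21.719,114.757) → (43.639,109.729) → (38.611,87.809) (closed)

; Generated by LaserGRBL
G21
G90
G0 X38.611 Y87.809
M4 S300
G1 X16.691 Y92.837 F3041
G1 X21.719 Y114.757
G1 X43.639 Y109.729
G1 X38.611 Y87.809
M5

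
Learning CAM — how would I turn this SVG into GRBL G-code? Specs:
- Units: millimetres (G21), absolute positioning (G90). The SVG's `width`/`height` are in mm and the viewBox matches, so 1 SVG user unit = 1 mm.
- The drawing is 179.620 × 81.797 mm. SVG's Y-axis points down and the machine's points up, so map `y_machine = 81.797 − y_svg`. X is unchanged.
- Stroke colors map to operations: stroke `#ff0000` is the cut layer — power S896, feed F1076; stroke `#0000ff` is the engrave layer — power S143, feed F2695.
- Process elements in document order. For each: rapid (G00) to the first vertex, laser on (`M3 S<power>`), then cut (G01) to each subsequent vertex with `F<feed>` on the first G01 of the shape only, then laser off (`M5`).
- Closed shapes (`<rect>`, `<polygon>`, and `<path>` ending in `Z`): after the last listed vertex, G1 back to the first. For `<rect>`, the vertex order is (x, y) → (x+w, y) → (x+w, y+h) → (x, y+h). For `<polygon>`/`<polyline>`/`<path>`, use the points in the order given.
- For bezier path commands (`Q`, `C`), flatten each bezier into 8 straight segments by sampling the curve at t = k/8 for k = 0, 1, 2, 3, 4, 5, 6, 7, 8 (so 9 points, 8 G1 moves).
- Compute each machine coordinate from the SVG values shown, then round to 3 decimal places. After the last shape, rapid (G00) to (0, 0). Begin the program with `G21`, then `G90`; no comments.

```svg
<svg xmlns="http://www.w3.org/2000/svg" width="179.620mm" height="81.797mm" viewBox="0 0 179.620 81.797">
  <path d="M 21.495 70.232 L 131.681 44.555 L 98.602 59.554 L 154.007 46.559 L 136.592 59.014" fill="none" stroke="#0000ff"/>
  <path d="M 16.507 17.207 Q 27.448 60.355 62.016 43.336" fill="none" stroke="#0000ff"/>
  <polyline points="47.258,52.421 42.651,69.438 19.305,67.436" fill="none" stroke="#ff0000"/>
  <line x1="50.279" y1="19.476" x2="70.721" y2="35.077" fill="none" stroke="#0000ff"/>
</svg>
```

1 u = 1 mm; y_m = 81.797 − y.

[1] `<path>` open polyline, #0000ff→engrave S143 F2695: (21.495,11.565) → (131.681,37.242) → (98.602,22.243) → (154.007,35.238) → (136.592,22.783)

[2] `<path>` quadratic bezier, #0000ff→engrave S143 F2695: (16.507,64.590) → (19.611,54.743) → (23.454,46.776) → (28.035,40.690) → (33.355,36.484) → (39.413,34.158) → (46.209,33.712) → (53.743,35.146) → (62.016,38.461)

[3] `<polyline>` open polyline, #ff0000→cut S896 F1076: (47.258,29.376) → (42.651,12.359) → (19.305,14.361)

[4] `<line>` line segment, #0000ff→engrave S143 F2695: (50.279,62.321) → (70.721,46.720)

G21
G90
G00 X21.495 Y11.565
M3 S143
G01 X131.681 Y37.242 F2695
G01 X98.602 Y22.243
G01 X154.007 Y35.238
G01 X136.592 Y22.783
M5
G00 X16.507 Y64.590
M3 S143
G01 X19.611 Y54.743 F2695
G01 X23.454 Y46.776
G01 X28.035 Y40.690
G01 X33.355 Y36.484
G01 X39.413 Y34.158
G01 X46.209 Y33.712
G01 X53.743 Y35.146
G01 X62.016 Y38.461
M5
G00 X47.258 Y29.376
M3 S896
G01 X42.651 Y12.359 F1076
G01 X19.305 Y14.361
M5
G00 X50.279 Y62.321
M3 S143
G01 X70.721 Y46.720 F2695
M5
G00 X0.000 Y0.000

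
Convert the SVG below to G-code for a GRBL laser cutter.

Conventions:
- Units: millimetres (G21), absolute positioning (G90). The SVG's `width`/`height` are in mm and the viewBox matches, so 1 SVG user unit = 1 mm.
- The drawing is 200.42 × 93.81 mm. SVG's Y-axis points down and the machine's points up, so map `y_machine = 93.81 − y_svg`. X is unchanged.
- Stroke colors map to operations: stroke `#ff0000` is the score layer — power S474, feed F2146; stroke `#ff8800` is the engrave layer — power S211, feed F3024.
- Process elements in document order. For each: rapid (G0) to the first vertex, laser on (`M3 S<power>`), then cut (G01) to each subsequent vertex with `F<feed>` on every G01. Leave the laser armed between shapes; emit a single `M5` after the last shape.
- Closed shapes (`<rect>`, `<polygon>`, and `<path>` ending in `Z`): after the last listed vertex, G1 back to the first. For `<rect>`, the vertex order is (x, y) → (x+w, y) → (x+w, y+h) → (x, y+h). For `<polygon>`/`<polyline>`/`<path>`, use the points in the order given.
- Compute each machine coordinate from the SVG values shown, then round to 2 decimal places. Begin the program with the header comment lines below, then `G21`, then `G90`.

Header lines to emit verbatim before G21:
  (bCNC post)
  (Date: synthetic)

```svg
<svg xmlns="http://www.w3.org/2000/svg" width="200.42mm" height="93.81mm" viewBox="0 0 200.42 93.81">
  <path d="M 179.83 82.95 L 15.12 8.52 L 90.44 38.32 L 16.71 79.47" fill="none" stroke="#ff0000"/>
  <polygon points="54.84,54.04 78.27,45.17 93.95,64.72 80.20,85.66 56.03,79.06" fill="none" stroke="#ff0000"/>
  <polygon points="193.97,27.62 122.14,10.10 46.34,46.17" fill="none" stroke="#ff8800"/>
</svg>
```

(bCNC post)
(Date: synthetic)
G21
G90
G0 X179.83 Y10.86
M3 S474
G01 X15.12 Y85.29 F2146
G01 X90.44 Y55.49 F2146
G01 X16.71 Y14.34 F2146
G0 X54.84 Y39.77
M3 S474
G01 X78.27 Y48.64 F2146
G01 X93.95 Y29.09 F2146
G01 X80.20 Y8.15 F2146
G01 X56.03 Y14.75 F2146
G01 X54.84 Y39.77 F2146
G0 X193.97 Y66.19
M3 S211
G01 X122.14 Y83.71 F3024
G01 X46.34 Y47.64 F3024
G01 X193.97 Y66.19 F3024
M5

1 u = 1 mm; y_m = 93.81 − y.

[1] `<path>` open polyline, #ff0000→score S474 F2146: (179.83,10.86) → (15.12,85.29) → (90.44,55.49) → (16.71,14.34)

[2] `<polygon>` regular polygon, #ff0000→score S474 F2146: (54.84,39.77) → (78.27,48.64) → (93.95,29.09) → (80.20,8.15) → (56.03,14.75) → (54.84,39.77) (closed)

[3] `<polygon>` closed polygon, #ff8800→engrave S211 F3024: (193.97,66.19) → (122.14,83.71) → (46.34,47.64) → (193.97,66.19) (closed)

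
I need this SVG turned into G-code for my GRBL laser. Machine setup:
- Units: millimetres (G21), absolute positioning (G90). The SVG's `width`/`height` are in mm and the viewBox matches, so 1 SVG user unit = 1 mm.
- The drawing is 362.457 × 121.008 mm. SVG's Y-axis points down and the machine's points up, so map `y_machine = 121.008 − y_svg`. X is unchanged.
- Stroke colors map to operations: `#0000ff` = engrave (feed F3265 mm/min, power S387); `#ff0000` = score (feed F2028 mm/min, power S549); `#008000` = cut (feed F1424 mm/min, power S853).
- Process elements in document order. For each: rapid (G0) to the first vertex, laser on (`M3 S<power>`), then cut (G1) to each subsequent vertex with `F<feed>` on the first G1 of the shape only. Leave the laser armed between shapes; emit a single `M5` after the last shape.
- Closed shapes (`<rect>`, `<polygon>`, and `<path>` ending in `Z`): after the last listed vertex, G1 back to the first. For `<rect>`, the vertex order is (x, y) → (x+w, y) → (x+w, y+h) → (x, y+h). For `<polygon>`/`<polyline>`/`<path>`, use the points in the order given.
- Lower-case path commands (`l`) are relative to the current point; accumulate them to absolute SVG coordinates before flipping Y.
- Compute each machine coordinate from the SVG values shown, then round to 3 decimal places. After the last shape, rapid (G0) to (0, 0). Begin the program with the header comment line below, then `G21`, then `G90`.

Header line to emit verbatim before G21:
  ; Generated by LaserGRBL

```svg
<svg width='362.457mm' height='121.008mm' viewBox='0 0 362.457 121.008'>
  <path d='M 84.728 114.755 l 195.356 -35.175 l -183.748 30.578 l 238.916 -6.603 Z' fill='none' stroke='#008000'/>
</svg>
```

1 u = 1 mm; y_m = 121.008 − y.

[1] `<path>` closed polygon, #008000→cut S853 F1424: (84.728,6.253) → (280.084,41.428) → (96.336,10.850) → (335.252,17.453) → (84.728,6.253) (closed)

; Generated by LaserGRBL
G21
G90
G0 X84.728 Y6.253
M3 S853
G1 X280.084 Y41.428 F1424
G1 X96.336 Y10.850
G1 X335.252 Y17.453
G1 X84.728 Y6.253
M5
G0 X0.000 Y0.000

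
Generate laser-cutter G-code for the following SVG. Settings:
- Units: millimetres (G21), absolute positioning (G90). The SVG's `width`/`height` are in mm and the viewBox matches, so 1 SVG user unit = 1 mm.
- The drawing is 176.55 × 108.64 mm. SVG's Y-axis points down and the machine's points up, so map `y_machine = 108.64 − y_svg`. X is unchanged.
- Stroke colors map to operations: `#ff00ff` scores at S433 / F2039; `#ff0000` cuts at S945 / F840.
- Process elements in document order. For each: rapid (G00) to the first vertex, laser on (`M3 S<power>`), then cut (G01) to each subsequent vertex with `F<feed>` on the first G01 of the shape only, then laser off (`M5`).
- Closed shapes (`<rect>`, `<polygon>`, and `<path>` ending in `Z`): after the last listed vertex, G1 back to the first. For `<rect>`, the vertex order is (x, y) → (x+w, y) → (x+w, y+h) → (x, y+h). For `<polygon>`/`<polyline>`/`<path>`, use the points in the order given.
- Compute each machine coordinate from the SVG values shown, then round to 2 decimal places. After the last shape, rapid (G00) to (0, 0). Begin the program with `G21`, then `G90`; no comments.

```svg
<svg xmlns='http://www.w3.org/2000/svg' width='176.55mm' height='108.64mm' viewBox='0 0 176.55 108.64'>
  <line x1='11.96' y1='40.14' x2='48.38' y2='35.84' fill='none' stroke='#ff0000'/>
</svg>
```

1 u = 1 mm; y_m = 108.64 − y.

[1] `<line>` line segment, #ff0000→cut S945 F840: (11.96,68.50) → (48.38,72.80)

G21
G90
G00 X11.96 Y68.50
M3 S945
G01 X48.38 Y72.80 F840
M5
G00 X0.00 Y0.00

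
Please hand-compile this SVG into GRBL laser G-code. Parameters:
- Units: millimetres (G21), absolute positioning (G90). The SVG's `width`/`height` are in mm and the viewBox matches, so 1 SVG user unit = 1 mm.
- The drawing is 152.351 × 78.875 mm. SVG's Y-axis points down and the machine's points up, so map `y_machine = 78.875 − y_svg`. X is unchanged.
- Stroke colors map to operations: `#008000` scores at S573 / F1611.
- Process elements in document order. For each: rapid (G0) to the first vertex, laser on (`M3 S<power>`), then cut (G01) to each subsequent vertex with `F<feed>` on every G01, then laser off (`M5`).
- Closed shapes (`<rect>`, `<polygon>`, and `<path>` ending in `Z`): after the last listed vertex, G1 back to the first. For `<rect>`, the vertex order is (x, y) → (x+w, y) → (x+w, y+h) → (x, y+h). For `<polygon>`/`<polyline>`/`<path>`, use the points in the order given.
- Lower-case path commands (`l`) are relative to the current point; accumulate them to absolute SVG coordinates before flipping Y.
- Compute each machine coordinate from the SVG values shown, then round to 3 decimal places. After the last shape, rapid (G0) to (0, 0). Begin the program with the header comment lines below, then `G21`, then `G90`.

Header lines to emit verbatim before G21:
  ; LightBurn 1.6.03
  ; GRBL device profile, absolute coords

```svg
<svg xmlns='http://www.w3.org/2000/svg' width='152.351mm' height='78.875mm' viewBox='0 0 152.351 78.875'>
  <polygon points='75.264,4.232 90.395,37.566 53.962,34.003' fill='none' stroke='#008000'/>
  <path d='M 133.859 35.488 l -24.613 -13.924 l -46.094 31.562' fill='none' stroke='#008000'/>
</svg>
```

viewBox `0 0 152.351 78.875` with mm width/height → 1 unit = 1 mm. Flip: y_m = 78.875 − y_svg.

**Shape 1** — `<polygon>` regular polygon, stroke `#008000` → score (S573, F1611). Machine vertices: (75.264,74.643) → (90.395,41.309) → (53.962,44.872) → (75.264,74.643). Closed: final G1 returns to the first vertex.

**Shape 2** — `<path>` open polyline, stroke `#008000` → score (S573, F1611). Machine vertices: (133.859,43.387) → (109.246,57.311) → (63.152,25.749). Open path.

; LightBurn 1.6.03
; GRBL device profile, absolute coords
G21
G90
G0 X75.264 Y74.643
M3 S573
G01 X90.395 Y41.309 F1611
G01 X53.962 Y44.872 F1611
G01 X75.264 Y74.643 F1611
M5
G0 X133.859 Y43.387
M3 S573
G01 X109.246 Y57.311 F1611
G01 X63.152 Y25.749 F1611
M5
G0 X0.000 Y0.000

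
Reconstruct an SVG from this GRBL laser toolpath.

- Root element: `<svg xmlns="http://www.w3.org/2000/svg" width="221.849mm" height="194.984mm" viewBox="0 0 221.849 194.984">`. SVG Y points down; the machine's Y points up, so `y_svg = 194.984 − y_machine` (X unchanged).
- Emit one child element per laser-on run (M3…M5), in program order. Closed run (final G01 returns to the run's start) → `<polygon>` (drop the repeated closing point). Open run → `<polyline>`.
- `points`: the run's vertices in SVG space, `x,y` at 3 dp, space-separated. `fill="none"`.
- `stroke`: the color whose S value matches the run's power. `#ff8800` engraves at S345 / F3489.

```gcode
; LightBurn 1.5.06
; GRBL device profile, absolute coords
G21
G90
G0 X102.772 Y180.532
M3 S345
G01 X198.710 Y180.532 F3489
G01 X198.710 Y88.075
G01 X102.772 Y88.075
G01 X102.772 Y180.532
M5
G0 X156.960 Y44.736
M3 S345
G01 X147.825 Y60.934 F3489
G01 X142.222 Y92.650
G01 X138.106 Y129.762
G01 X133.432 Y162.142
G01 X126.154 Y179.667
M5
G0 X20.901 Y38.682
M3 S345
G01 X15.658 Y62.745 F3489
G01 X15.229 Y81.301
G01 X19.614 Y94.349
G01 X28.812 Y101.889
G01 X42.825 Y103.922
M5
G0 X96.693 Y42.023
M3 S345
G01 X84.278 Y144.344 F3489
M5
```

<svg xmlns="http://www.w3.org/2000/svg" width="221.849mm" height="194.984mm" viewBox="0 0 221.849 194.984">
  <polygon points="102.772,14.452 198.710,14.452 198.710,106.909 102.772,106.909" fill="none" stroke="#ff8800"/>
  <polyline points="156.960,150.248 147.825,134.050 142.222,102.334 138.106,65.222 133.432,32.842 126.154,15.317" fill="none" stroke="#ff8800"/>
  <polyline points="20.901,156.302 15.658,132.239 15.229,113.683 19.614,100.635 28.812,93.095 42.825,91.062" fill="none" stroke="#ff8800"/>
  <polyline points="96.693,152.961 84.278,50.640" fill="none" stroke="#ff8800"/>
</svg>

Machine Y-up, SVG Y-down with viewBox height 194.984, so y_svg = 194.984 − y_machine; X carries over. Every run uses S345, so all elements get stroke `#ff8800` (engrave).

Run 1: The run returns to its start, so emit a `<polygon>` with points (Y-flipped): 102.772,14.452 198.710,14.452 198.710,106.909 102.772,106.909.

Run 2: The run is open, so emit a `<polyline>` with points (Y-flipped): 156.960,150.248 147.825,134.050 142.222,102.334 138.106,65.222 133.432,32.842 126.154,15.317.

Run 3: The run is open, so emit a `<polyline>` with points (Y-flipped): 20.901,156.302 15.658,132.239 15.229,113.683 19.614,100.635 28.812,93.095 42.825,91.062.

Run 4: The run is open, so emit a `<polyline>` with points (Y-flipped): 96.693,152.961 84.278,50.640.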